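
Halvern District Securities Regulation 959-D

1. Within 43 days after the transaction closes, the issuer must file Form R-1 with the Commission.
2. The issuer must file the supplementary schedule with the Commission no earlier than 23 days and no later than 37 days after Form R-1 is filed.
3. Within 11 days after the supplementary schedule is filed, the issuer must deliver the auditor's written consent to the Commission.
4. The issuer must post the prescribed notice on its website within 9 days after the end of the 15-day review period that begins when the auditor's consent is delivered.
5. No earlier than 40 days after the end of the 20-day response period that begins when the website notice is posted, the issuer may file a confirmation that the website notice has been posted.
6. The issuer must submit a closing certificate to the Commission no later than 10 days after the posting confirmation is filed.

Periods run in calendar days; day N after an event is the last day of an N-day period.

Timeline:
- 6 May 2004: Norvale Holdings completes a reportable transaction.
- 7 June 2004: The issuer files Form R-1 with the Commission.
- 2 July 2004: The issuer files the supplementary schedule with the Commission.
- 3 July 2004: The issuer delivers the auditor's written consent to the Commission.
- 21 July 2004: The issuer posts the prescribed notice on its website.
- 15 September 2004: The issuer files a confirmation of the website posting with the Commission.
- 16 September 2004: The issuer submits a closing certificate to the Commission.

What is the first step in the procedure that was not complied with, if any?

Step 5

Step 1 — counting 43 days from 6 May 2004 (when the transaction closes) gives a deadline of 18 June 2004; completed 7 June 2004, before the deadline.
Step 2 — 23 and 37 days from 7 June 2004 (when Form R-1 is filed) are 30 June 2004 and 14 July 2004 respectively; done 2 July 2004, which is between those dates.
Step 3 — counting 11 days from 2 July 2004 (when the supplementary schedule is filed) gives a deadline of 13 July 2004; done 3 July 2004 — timely.
Step 4 — counting 9 days from 18 July 2004 (end of the 15-day review period, which began when the auditor's consent is delivered on 3 July 2004) gives a deadline of 27 July 2004; 21 July 2004 is within that limit.
Step 5 — must wait 40 days from 10 August 2004 (end of the 20-day response period, which began when the website notice is posted on 21 July 2004), so not before 19 September 2004; acted on 15 September 2004, 4 days prematurely.
The analysis stops there.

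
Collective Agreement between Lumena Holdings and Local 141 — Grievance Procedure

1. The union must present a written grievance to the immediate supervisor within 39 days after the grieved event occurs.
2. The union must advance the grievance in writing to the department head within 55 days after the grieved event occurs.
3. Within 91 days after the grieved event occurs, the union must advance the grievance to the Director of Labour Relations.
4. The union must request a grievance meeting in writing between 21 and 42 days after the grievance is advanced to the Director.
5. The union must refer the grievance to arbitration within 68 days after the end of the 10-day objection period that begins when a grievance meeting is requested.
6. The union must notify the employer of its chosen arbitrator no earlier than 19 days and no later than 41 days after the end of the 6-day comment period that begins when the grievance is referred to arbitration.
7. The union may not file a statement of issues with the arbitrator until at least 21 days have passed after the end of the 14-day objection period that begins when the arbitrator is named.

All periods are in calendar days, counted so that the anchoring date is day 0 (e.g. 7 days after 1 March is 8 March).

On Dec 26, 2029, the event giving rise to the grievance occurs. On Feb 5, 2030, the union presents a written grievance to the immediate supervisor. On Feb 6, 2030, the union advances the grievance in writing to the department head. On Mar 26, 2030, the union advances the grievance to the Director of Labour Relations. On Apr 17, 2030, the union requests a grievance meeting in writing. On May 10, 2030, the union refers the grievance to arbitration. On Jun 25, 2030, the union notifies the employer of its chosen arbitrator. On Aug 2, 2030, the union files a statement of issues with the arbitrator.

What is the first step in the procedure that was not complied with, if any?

Step 1

Step 1: 39 days after Dec 26, 2029 (when the grieved event occurs) is Feb 3, 2030; Feb 5, 2030 misses that deadline by 2 days.
Later steps need not be reached.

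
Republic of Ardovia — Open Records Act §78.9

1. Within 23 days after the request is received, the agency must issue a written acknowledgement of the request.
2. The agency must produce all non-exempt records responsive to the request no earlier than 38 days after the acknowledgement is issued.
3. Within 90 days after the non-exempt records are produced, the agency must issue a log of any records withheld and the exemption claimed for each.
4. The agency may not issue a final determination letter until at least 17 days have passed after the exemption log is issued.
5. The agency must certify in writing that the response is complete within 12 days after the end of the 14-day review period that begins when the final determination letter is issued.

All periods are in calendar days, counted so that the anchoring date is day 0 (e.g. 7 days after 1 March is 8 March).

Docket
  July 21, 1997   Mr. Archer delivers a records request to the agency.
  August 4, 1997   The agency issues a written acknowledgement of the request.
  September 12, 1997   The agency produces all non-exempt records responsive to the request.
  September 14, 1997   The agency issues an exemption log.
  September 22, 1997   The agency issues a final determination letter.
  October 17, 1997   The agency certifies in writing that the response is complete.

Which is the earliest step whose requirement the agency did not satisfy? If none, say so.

(1) due by July 21, 1997 + 23 days = August 13, 1997; done August 4, 1997 — timely.
(2) permitted from August 4, 1997 + 38 days = September 11, 1997 onward; done September 12, 1997, after the minimum wait.
(3) due by September 12, 1997 + 90 days = December 11, 1997; September 14, 1997 is within that limit.
(4) permitted from September 14, 1997 + 17 days = October 1, 1997 onward; done September 22, 1997 — 9 days too early.

Step 4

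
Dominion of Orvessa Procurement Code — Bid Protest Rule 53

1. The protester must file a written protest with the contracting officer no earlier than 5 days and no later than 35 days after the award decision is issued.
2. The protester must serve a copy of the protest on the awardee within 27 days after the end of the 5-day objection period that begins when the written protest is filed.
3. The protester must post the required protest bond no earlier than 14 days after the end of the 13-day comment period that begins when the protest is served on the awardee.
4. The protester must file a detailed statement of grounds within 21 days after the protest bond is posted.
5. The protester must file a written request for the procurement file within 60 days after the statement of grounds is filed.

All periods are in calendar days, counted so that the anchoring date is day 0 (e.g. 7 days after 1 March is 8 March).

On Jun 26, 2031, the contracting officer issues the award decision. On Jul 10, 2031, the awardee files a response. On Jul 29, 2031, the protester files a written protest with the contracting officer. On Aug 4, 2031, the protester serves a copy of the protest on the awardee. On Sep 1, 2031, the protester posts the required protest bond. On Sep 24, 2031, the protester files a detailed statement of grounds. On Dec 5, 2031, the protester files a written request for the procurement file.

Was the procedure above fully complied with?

Step 1 — 5 and 35 days from Jun 26, 2031 (when the award decision is issued) are Jul 1, 2031 and Jul 31, 2031 respectively; done Jul 29, 2031 — within the window.
Step 2 — counting 27 days from Aug 3, 2031 (end of the 5-day objection period, which began when the written protest is filed on Jul 29, 2031) gives a deadline of Aug 30, 2031; Aug 4, 2031 is within that limit.
Step 3 — must wait 14 days from Aug 17, 2031 (end of the 13-day comment period, which began when the protest is served on the awardee on Aug 4, 2031), so not before Aug 31, 2031; Sep 1, 2031 is on or after that date.
Step 4 — counting 21 days from Sep 1, 2031 (when the protest bond is posted) gives a deadline of Sep 22, 2031; not done until Sep 24, 2031, 2 days after the deadline.
No need to go further; step 4 was not satisfied.

No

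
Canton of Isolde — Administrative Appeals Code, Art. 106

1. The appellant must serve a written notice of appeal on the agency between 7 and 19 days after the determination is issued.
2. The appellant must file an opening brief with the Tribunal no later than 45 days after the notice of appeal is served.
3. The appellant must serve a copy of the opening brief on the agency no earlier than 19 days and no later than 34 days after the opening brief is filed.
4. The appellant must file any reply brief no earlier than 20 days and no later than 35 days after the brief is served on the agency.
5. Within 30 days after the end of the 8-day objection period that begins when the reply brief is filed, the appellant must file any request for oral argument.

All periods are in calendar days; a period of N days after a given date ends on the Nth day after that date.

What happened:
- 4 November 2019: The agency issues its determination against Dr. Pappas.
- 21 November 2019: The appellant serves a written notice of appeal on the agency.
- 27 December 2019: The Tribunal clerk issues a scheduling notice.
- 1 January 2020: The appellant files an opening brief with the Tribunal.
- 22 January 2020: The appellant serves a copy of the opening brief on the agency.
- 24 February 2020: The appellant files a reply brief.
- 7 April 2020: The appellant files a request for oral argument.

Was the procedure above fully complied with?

No

Step 1 — 7 and 19 days from 4 November 2019 (when the determination is issued) are 11 November 2019 and 23 November 2019 respectively; done 21 November 2019, which is between those dates.
Step 2 — counting 45 days from 21 November 2019 (when the notice of appeal is served) gives a deadline of 5 January 2020; 1 January 2020 is within that limit.
Step 3 — 19 and 34 days from 1 January 2020 (when the opening brief is filed) are 20 January 2020 and 4 February 2020 respectively; 22 January 2020 falls inside that range.
Step 4 — 20 and 35 days from 22 January 2020 (when the brief is served on the agency) are 11 February 2020 and 26 February 2020 respectively; 24 February 2020 falls inside that range.
Step 5 — counting 30 days from 3 March 2020 (end of the 8-day objection period, which began when the reply brief is filed on 24 February 2020) gives a deadline of 2 April 2020; not done until 7 April 2020, 5 days after the deadline.
Later steps need not be reached.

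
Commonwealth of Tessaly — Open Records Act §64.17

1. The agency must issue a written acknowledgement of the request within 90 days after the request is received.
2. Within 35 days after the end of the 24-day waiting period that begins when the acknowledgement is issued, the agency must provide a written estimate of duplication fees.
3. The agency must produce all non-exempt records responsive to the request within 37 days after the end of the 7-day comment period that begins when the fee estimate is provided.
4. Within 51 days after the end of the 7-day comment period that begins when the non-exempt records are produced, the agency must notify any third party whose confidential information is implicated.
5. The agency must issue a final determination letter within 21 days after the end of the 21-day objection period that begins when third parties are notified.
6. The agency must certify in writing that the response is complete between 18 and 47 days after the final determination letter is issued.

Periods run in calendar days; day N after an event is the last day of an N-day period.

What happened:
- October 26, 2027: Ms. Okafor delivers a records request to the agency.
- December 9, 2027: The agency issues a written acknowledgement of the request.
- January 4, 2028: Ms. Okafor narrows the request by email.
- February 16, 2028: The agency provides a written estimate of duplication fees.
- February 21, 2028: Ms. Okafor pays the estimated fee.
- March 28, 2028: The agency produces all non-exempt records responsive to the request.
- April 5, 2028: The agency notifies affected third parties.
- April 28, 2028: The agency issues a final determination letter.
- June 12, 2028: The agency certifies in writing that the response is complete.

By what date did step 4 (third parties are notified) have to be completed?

May 25, 2028

The non-exempt records are produced on March 28, 2028; the 7-day comment period therefore ends April 4, 2028, and step 4 runs from that date. 51 days after April 4, 2028 is May 25, 2028.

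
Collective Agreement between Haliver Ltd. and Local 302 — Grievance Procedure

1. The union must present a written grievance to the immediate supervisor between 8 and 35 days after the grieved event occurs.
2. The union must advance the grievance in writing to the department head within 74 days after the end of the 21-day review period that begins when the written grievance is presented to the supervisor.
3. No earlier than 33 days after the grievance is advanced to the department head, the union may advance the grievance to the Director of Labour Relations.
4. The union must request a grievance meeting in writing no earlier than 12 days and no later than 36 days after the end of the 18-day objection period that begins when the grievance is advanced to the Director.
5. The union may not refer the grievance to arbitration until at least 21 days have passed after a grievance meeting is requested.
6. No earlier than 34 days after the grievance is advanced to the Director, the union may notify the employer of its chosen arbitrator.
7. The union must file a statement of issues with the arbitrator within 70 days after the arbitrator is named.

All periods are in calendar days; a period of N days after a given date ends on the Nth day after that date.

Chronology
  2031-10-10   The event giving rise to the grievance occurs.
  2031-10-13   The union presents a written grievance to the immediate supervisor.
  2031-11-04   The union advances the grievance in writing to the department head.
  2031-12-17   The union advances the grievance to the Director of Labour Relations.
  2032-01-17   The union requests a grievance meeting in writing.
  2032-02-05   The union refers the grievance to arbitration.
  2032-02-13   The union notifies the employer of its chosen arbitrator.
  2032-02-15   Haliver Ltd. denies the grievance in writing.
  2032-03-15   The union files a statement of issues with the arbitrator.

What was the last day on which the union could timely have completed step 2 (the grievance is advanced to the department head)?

The written grievance is presented to the supervisor on 2031-10-13; the 21-day review period therefore ends 2031-11-03, and step 2 runs from that date. 74 days after 2031-11-03 is 2032-01-16.

2032-01-16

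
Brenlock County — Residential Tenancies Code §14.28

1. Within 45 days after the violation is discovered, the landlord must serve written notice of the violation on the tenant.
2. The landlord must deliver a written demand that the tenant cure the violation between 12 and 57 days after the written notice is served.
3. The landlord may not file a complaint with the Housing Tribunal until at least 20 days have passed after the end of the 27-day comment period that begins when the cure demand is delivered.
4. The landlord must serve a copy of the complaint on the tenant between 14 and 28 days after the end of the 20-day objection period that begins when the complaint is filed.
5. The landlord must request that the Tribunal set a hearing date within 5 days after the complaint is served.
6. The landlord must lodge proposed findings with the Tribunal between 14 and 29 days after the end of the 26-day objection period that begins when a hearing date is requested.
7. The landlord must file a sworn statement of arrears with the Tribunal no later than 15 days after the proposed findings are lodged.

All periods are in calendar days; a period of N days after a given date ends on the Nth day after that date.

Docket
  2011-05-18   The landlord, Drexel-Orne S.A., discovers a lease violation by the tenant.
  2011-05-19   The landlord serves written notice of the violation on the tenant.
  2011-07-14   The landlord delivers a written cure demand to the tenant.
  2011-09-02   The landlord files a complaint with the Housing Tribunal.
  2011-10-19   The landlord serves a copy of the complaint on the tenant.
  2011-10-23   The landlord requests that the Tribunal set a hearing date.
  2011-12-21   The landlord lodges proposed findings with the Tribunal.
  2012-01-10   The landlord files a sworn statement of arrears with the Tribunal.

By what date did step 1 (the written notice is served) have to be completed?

2011-07-02

Step 1 runs from 2011-05-18, when the violation is discovered. 45 days after 2011-05-18 is 2011-07-02.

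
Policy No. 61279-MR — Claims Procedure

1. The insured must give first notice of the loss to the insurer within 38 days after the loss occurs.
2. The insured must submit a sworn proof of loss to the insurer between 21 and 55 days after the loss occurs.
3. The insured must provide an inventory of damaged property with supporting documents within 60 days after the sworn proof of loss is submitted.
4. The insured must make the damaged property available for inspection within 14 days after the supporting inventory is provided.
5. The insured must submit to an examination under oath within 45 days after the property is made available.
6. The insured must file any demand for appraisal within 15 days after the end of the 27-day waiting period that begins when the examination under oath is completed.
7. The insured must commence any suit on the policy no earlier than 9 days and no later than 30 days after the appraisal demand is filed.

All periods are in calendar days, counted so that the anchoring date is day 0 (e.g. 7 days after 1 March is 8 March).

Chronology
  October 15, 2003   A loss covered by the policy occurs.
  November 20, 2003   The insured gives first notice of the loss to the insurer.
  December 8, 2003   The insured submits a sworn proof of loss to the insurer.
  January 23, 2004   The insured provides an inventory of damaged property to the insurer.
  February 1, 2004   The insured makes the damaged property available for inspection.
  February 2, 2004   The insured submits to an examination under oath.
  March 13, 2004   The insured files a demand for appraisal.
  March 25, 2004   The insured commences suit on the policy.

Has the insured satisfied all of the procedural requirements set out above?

Yes

Step 1 — counting 38 days from October 15, 2003 (when the loss occurs) gives a deadline of November 22, 2003; completed November 20, 2003, before the deadline.
Step 2 — 21 and 55 days from October 15, 2003 (when the loss occurs) are November 5, 2003 and December 9, 2003 respectively; December 8, 2003 falls inside that range.
Step 3 — counting 60 days from December 8, 2003 (when the sworn proof of loss is submitted) gives a deadline of February 6, 2004; January 23, 2004 is within that limit.
Step 4 — counting 14 days from January 23, 2004 (when the supporting inventory is provided) gives a deadline of February 6, 2004; February 1, 2004 is within that limit.
Step 5 — counting 45 days from February 1, 2004 (when the property is made available) gives a deadline of March 17, 2004; completed February 2, 2004, before the deadline.
Step 6 — counting 15 days from February 29, 2004 (end of the 27-day waiting period, which began when the examination under oath is completed on February 2, 2004) gives a deadline of March 15, 2004; completed March 13, 2004, before the deadline.
Step 7 — 9 and 30 days from March 13, 2004 (when the appraisal demand is filed) are March 22, 2004 and April 12, 2004 respectively; done March 25, 2004, which is between those dates.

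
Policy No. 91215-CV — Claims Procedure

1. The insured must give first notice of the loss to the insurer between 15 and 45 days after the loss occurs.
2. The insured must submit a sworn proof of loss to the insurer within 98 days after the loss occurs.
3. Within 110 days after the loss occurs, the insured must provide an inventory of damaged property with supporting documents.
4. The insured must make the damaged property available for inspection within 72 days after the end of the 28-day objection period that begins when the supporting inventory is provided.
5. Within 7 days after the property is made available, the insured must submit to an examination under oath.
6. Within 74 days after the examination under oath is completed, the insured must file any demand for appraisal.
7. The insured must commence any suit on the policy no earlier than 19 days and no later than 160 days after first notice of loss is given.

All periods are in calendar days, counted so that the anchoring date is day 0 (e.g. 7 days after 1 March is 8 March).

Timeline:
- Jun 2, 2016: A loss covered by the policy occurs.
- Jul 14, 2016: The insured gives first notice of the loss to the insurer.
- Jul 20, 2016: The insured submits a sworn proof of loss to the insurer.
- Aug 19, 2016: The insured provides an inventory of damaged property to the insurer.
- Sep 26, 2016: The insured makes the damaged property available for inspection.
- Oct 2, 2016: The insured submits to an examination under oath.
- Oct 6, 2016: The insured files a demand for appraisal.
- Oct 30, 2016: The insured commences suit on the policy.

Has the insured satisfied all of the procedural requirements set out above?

Step 1: the window is 15–45 days after Jun 2, 2016 (when the loss occurs), so Jun 17, 2016 through Jul 17, 2016; done Jul 14, 2016, which is between those dates.
Step 2: 98 days after Jun 2, 2016 (when the loss occurs) is Sep 8, 2016; done Jul 20, 2016 — timely.
Step 3: 110 days after Jun 2, 2016 (when the loss occurs) is Sep 20, 2016; completed Aug 19, 2016, before the deadline.
Step 4: 72 days after Sep 16, 2016 (end of the 28-day objection period, which began when the supporting inventory is provided on Aug 19, 2016) is Nov 27, 2016; Sep 26, 2016 is within that limit.
Step 5: 7 days after Sep 26, 2016 (when the property is made available) is Oct 3, 2016; done Oct 2, 2016 — timely.
Step 6: 74 days after Oct 2, 2016 (when the examination under oath is completed) is Dec 15, 2016; done Oct 6, 2016 — timely.
Step 7: the window is 19–160 days after Jul 14, 2016 (when first notice of loss is given), so Aug 2, 2016 through Dec 21, 2016; done Oct 30, 2016 — within the window.

Yes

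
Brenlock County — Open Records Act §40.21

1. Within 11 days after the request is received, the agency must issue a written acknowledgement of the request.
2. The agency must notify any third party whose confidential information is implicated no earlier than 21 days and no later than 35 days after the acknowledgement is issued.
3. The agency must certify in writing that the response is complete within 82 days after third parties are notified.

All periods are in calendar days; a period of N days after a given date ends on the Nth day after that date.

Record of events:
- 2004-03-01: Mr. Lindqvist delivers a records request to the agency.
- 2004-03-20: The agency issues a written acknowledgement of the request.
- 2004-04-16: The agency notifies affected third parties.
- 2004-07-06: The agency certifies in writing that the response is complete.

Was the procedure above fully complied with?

No

Step 1 — counting 11 days from 2004-03-01 (when the request is received) gives a deadline of 2004-03-12; 2004-03-20 misses that deadline by 8 days.
That is the first point of non-compliance.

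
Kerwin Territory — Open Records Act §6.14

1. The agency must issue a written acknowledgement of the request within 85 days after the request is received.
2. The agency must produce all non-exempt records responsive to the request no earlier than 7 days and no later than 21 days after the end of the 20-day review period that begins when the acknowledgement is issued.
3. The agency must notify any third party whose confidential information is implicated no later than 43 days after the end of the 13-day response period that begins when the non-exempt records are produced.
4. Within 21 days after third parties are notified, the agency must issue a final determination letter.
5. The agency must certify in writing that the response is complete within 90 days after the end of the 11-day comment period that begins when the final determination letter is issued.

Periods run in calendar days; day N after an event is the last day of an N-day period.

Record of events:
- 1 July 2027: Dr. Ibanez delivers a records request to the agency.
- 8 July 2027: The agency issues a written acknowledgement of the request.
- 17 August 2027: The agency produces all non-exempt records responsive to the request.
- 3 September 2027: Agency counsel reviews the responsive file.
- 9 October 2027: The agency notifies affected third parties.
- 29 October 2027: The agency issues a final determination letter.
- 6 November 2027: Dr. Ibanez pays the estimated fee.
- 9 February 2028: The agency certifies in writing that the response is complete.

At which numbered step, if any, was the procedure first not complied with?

(1) due by 1 July 2027 + 85 days = 24 September 2027; 8 July 2027 is within that limit.
(2) the permitted window runs from 28 July 2027 + 7 = 4 August 2027 to 28 July 2027 + 21 = 18 August 2027; done 17 August 2027, which is between those dates.
(3) due by 30 August 2027 + 43 days = 12 October 2027; 9 October 2027 is within that limit.
(4) due by 9 October 2027 + 21 days = 30 October 2027; completed 29 October 2027, before the deadline.
(5) due by 9 November 2027 + 90 days = 7 February 2028; 9 February 2028 misses that deadline by 2 days.
The procedure was therefore not followed at step 5.

Step 5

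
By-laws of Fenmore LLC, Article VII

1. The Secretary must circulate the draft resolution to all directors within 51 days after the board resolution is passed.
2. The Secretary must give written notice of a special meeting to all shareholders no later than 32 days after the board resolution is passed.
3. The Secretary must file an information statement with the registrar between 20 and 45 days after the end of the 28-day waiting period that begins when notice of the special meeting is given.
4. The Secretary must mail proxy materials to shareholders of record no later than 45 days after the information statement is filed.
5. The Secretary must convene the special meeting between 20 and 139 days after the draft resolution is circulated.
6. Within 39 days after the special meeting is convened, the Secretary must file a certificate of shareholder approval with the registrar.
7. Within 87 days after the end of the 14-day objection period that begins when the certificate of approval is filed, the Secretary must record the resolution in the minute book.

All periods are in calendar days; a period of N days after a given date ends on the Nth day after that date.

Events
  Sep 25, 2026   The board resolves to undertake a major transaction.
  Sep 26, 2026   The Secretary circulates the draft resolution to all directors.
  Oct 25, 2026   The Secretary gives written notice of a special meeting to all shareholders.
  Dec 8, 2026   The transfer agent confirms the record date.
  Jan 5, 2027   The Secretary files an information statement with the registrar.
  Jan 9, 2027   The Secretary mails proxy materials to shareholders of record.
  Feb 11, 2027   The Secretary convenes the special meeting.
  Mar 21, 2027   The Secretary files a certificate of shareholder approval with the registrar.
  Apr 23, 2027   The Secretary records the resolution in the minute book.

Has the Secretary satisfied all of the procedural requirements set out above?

Yes

Step 1: 51 days after Sep 25, 2026 (when the board resolution is passed) is Nov 15, 2026; Sep 26, 2026 is within that limit.
Step 2: 32 days after Sep 25, 2026 (when the board resolution is passed) is Oct 27, 2026; Oct 25, 2026 is within that limit.
Step 3: the window is 20–45 days after Nov 22, 2026 (end of the 28-day waiting period, which began when notice of the special meeting is given on Oct 25, 2026), so Dec 12, 2026 through Jan 6, 2027; done Jan 5, 2027 — within the window.
Step 4: 45 days after Jan 5, 2027 (when the information statement is filed) is Feb 19, 2027; Jan 9, 2027 is within that limit.
Step 5: the window is 20–139 days after Sep 26, 2026 (when the draft resolution is circulated), so Oct 16, 2026 through Feb 12, 2027; done Feb 11, 2027, which is between those dates.
Step 6: 39 days after Feb 11, 2027 (when the special meeting is convened) is Mar 22, 2027; Mar 21, 2027 is within that limit.
Step 7: 87 days after Apr 4, 2027 (end of the 14-day objection period, which began when the certificate of approval is filed on Mar 21, 2027) is Jun 30, 2027; Apr 23, 2027 is within that limit.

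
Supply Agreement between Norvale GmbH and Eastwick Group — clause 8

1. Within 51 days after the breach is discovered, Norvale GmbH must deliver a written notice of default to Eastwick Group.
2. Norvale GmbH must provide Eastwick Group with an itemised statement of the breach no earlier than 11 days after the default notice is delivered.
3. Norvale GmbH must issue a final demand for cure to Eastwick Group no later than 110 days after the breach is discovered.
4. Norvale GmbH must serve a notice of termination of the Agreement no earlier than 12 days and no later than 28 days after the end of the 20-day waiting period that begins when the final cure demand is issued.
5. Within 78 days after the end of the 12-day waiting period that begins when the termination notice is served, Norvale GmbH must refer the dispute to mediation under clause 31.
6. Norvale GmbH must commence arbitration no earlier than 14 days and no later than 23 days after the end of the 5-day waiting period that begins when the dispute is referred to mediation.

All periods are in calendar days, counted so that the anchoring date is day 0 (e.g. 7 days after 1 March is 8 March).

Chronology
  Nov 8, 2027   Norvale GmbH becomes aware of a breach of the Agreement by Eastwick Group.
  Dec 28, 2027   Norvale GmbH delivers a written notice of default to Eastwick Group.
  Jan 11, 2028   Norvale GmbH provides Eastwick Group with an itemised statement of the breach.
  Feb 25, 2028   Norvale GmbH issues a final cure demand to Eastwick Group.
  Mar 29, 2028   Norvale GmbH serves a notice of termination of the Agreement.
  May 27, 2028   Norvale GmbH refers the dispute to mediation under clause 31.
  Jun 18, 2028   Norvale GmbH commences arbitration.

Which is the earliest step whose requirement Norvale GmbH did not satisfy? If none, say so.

None — every step was satisfied

Step 1 — counting 51 days from Nov 8, 2027 (when the breach is discovered) gives a deadline of Dec 29, 2027; Dec 28, 2027 is within that limit.
Step 2 — must wait 11 days from Dec 28, 2027 (when the default notice is delivered), so not before Jan 8, 2028; Jan 11, 2028 is on or after that date.
Step 3 — counting 110 days from Nov 8, 2027 (when the breach is discovered) gives a deadline of Feb 26, 2028; completed Feb 25, 2028, before the deadline.
Step 4 — 12 and 28 days from Mar 16, 2028 (end of the 20-day waiting period, which began when the final cure demand is issued on Feb 25, 2028) are Mar 28, 2028 and Apr 13, 2028 respectively; done Mar 29, 2028, which is between those dates.
Step 5 — counting 78 days from Apr 10, 2028 (end of the 12-day waiting period, which began when the termination notice is served on Mar 29, 2028) gives a deadline of Jun 27, 2028; May 27, 2028 is within that limit.
Step 6 — 14 and 23 days from Jun 1, 2028 (end of the 5-day waiting period, which began when the dispute is referred to mediation on May 27, 2028) are Jun 15, 2028 and Jun 24, 2028 respectively; done Jun 18, 2028 — within the window.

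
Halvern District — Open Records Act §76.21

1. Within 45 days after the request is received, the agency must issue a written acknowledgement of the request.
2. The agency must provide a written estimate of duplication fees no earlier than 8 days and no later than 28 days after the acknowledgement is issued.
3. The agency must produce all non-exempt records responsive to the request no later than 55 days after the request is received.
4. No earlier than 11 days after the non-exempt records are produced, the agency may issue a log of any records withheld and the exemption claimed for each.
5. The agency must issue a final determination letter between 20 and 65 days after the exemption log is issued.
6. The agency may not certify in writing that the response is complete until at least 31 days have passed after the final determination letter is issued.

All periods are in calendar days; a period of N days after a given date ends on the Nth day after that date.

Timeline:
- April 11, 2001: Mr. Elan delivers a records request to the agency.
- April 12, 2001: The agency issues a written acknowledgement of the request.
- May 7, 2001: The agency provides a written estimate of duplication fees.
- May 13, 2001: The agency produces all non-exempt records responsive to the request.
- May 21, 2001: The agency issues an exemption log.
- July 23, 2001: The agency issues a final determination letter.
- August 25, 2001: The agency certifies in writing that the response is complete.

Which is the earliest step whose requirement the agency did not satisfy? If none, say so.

Step 1: 45 days after April 11, 2001 (when the request is received) is May 26, 2001; done April 12, 2001 — timely.
Step 2: the window is 8–28 days after April 12, 2001 (when the acknowledgement is issued), so April 20, 2001 through May 10, 2001; done May 7, 2001 — within the window.
Step 3: 55 days after April 11, 2001 (when the request is received) is June 5, 2001; completed May 13, 2001, before the deadline.
Step 4: the earliest permitted date is 11 days after May 13, 2001 (when the non-exempt records are produced), i.e. May 24, 2001; done May 21, 2001 — 3 days too early.
That is the first point of non-compliance.

Step 4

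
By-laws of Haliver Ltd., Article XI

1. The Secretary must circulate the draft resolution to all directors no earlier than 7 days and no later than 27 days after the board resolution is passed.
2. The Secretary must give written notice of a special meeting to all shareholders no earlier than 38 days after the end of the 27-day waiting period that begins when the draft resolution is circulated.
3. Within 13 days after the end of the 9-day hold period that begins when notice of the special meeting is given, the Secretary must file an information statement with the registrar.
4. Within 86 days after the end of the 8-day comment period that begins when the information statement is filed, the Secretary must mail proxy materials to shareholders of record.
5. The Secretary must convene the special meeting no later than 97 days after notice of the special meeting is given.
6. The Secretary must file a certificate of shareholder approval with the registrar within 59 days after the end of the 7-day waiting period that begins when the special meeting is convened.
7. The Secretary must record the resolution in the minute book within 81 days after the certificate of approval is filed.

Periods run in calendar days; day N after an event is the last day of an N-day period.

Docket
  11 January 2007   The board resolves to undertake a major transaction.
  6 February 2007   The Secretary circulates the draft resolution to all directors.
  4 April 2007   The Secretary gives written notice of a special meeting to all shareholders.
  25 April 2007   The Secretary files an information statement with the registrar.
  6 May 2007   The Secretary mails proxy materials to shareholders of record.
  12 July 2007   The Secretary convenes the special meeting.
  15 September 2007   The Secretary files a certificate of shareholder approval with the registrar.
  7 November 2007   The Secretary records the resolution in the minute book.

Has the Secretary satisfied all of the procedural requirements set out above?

Step 1: the window is 7–27 days after 11 January 2007 (when the board resolution is passed), so 18 January 2007 through 7 February 2007; done 6 February 2007 — within the window.
Step 2: the earliest permitted date is 38 days after 5 March 2007 (end of the 27-day waiting period, which began when the draft resolution is circulated on 6 February 2007), i.e. 12 April 2007; done 4 April 2007 — 8 days too early.

No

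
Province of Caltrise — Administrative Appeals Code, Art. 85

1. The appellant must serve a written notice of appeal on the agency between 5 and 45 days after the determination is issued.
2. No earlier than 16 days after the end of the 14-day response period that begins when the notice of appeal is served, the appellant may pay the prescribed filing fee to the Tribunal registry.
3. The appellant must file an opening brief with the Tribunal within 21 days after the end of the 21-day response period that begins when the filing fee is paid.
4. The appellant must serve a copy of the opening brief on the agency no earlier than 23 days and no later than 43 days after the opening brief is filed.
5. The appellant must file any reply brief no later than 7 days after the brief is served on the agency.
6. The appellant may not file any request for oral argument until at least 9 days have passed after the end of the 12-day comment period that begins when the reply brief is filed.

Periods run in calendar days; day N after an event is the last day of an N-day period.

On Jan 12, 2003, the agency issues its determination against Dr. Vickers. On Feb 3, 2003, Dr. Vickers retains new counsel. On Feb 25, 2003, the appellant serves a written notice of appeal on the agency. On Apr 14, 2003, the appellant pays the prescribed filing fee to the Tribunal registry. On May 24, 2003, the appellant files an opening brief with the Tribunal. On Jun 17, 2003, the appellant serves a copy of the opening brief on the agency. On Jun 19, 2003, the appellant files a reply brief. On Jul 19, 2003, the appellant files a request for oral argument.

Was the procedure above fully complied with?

Yes

Step 1 — 5 and 45 days from Jan 12, 2003 (when the determination is issued) are Jan 17, 2003 and Feb 26, 2003 respectively; Feb 25, 2003 falls inside that range.
Step 2 — must wait 16 days from Mar 11, 2003 (end of the 14-day response period, which began when the notice of appeal is served on Feb 25, 2003), so not before Mar 27, 2003; done Apr 14, 2003, after the minimum wait.
Step 3 — counting 21 days from May 5, 2003 (end of the 21-day response period, which began when the filing fee is paid on Apr 14, 2003) gives a deadline of May 26, 2003; May 24, 2003 is within that limit.
Step 4 — 23 and 43 days from May 24, 2003 (when the opening brief is filed) are Jun 16, 2003 and Jul 6, 2003 respectively; Jun 17, 2003 falls inside that range.
Step 5 — counting 7 days from Jun 17, 2003 (when the brief is served on the agency) gives a deadline of Jun 24, 2003; done Jun 19, 2003 — timely.
Step 6 — must wait 9 days from Jul 1, 2003 (end of the 12-day comment period, which began when the reply brief is filed on Jun 19, 2003), so not before Jul 10, 2003; Jul 19, 2003 is on or after that date.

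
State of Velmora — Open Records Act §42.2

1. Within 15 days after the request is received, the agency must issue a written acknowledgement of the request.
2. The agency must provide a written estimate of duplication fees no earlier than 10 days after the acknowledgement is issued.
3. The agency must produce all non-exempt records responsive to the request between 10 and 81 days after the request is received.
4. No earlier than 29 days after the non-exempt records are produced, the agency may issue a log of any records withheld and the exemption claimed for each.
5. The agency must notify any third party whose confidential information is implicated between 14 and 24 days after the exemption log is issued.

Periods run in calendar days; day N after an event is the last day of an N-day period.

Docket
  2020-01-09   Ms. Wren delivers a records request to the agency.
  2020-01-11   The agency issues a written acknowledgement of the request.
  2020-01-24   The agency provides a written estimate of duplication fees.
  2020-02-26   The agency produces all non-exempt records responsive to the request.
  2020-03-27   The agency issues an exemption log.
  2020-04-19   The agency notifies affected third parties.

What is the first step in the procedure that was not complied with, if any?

None — every step was satisfied

(1) due by 2020-01-09 + 15 days = 2020-01-24; 2020-01-11 is within that limit.
(2) permitted from 2020-01-11 + 10 days = 2020-01-21 onward; 2020-01-24 is on or after that date.
(3) the permitted window runs from 2020-01-09 + 10 = 2020-01-19 to 2020-01-09 + 81 = 2020-03-30; done 2020-02-26 — within the window.
(4) permitted from 2020-02-26 + 29 days = 2020-03-26 onward; done 2020-03-27, after the minimum wait.
(5) the permitted window runs from 2020-03-27 + 14 = 2020-04-10 to 2020-03-27 + 24 = 2020-04-20; done 2020-04-19 — within the window.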